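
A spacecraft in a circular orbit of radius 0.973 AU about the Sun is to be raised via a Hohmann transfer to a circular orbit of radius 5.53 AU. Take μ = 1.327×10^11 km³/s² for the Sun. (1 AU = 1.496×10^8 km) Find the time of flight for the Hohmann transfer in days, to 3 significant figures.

t = 1070 days

In km: r₁ = 0.973 × 1.496×10^8 = 1.455608×10^8 km; r₂ = 5.53 × 1.496×10^8 = 8.27288×10^8 km.
Semi-major axis of the transfer orbit: a_t = (1.455608×10^8 + 8.27288×10^8)/2 = 4.864244×10^8 km.
Half the transfer-orbit period gives t = π√(a_t³/μ) = 9.252×10^7 s.
Converting: 9.252×10^7 s ÷ 86400 s/day = 1070 days.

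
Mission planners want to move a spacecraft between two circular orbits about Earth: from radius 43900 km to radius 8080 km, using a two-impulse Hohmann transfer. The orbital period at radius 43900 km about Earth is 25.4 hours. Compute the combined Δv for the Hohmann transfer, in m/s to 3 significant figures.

From Kepler's third law T² = 4π²r³/μ at r = 43900 km, T = 25.4 hours = 25.4 × 3600 s = 91440 s: μ = 4π²r³/T² = 3.99467×10^5 km³/s².
The Hohmann ellipse has a_t = (r₁ + r₂)/2 = 25990 km.
Circular speed at r₁: v₁ = √(μ/r₁) = √(3.99467×10^5/43900) = 3.017 km/s.
Transfer-orbit speed at r₁ (vis-viva equation): v_a = √[μ(2/r₁ − 1/a_t)] = 1.682 km/s.
First burn Δv₁ = |v_a − v₁| = 1.335 km/s.
Circular speed at r₂: v₂ = √(μ/r₂) = 7.031 km/s.
Transfer-orbit speed at r₂: v_p = √[μ(2/r₂ − 1/a_t)] = 9.138 km/s.
Second burn Δv₂ = |v₂ − v_p| = 2.107 km/s.
Total Δv = Δv₁ + Δv₂ = 3.442 km/s.

Δv = 3440 m/s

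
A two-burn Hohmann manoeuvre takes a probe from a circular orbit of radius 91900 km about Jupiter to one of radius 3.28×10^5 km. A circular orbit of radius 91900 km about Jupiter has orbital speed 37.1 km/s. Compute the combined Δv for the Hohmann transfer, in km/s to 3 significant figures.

Δv = 15.9 km/s

From the circular-orbit relation v² = μ/r at r = 91900 km: μ = v²r = (37.1)² × 91900 = 1.26492×10^8 km³/s².
The Hohmann ellipse has a_t = (r₁ + r₂)/2 = 2.0995×10^5 km.
At r₁ the circular-orbit speed is v₁ = √(μ/r₁) = 37.100 km/s.
Transfer-orbit speed at r₁ (vis-viva equation): v_p = √[μ(2/r₁ − 1/a_t)] = 46.372 km/s.
First burn Δv₁ = |v_p − v₁| = 9.272 km/s.
Circular speed at r₂: v₂ = √(μ/r₂) = 19.638 km/s.
Transfer-orbit speed at r₂: v_a = √[μ(2/r₂ − 1/a_t)] = 12.993 km/s.
Second burn Δv₂ = |v₂ − v_a| = 6.645 km/s.
Δv = Δv₁ + Δv₂ = 9.272 + 6.645 = 15.92 km/s.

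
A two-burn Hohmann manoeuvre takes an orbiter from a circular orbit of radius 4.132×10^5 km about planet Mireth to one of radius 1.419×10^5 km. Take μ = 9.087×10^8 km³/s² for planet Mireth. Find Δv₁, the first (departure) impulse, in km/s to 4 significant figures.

The Hohmann ellipse has a_t = (r₁ + r₂)/2 = 2.7755×10^5 km.
Circular speed at r = 4.132×10^5 km: v_c = √(μ/r) = 46.895 km/s.
Vis-viva on the transfer ellipse at r = 4.132×10^5 km gives v_t = √[μ(2/r − 1/a_t)] = 33.531 km/s.
Δv₁ = |v_t − v_c| = |33.531 − 46.895| = 13.36 km/s.

Δv₁ = 13.36 km/s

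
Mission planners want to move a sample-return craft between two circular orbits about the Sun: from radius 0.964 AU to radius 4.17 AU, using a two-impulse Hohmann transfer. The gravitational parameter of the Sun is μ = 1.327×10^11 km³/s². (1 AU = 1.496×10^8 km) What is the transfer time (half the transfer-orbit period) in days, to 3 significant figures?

t = 751 days

In km: r₁ = 0.964 × 1.496×10^8 = 1.442144×10^8 km; r₂ = 4.17 × 1.496×10^8 = 6.23832×10^8 km.
The Hohmann ellipse has a_t = (r₁ + r₂)/2 = 3.840232×10^8 km.
Half the transfer-orbit period gives t = π√(a_t³/μ) = 6.490×10^7 s.
Converting: 6.490×10^7 s ÷ 86400 s/day = 751 days.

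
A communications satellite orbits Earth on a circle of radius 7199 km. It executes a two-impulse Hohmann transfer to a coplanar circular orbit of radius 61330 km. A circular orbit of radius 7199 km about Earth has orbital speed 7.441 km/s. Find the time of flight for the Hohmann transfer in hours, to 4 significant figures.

t = 8.767 hours

From the circular-orbit relation v² = μ/r at r = 7199 km: μ = v²r = (7.441)² × 7199 = 3.98598×10^5 km³/s².
Transfer-ellipse semi-major axis a_t = (r₁ + r₂)/2 = (7199 + 61330)/2 = 34264.5 km.
Transfer time t = π√(a_t³/μ) = π√((34264.5)³ / 3.98598×10^5) = 31560 s.
Converting: 31560 s ÷ 3600 s/hour = 8.767 hours.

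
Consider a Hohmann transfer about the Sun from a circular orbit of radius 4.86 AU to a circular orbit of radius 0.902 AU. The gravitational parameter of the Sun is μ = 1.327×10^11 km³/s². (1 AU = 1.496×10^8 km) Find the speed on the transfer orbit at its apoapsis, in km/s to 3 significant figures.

In km: r₁ = 4.86 × 1.496×10^8 = 7.27056×10^8 km; r₂ = 0.902 × 1.496×10^8 = 1.349392×10^8 km.
Semi-major axis of the transfer orbit: a_t = (7.27056×10^8 + 1.349392×10^8)/2 = 4.309976×10^8 km.
At apoapsis, r = 7.27056×10^8 km.
Applying v² = μ(2/r − 1/a_t): v = 7.559 km/s.

v = 7.56 km/s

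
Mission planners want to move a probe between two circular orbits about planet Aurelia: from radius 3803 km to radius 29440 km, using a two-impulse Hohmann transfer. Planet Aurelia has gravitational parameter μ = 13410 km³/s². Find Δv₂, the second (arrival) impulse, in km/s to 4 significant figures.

Δv₂ = 0.3521 km/s

Transfer-ellipse semi-major axis a_t = (r₁ + r₂)/2 = (3803 + 29440)/2 = 16621.5 km.
On the circular orbit at r = 29440 km, v_c = √(μ/r) = 0.6749 km/s.
Transfer-orbit speed at the same r (vis-viva, a = a_t): v_t = √[μ(2/r − 1/a_t)] = 0.3228 km/s.
Δv₂ = |v_t − v_c| = |0.3228 − 0.6749| = 0.3521 km/s.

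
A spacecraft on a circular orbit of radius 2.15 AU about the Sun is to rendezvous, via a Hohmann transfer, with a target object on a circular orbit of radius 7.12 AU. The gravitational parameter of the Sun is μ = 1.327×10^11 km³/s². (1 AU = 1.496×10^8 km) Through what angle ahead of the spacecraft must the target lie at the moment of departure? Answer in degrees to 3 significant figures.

φ = 85.5°

In km: r₁ = 2.15 × 1.496×10^8 = 3.2164×10^8 km; r₂ = 7.12 × 1.496×10^8 = 1.065152×10^9 km.
Transfer-ellipse semi-major axis a_t = (r₁ + r₂)/2 = (3.2164×10^8 + 1.065152×10^9)/2 = 6.93396×10^8 km.
Transfer time t = π√(a_t³/μ) = 1.5747×10^8 s.
The target's mean motion on its circular orbit is ω₂ = √(μ/r₂³) = 1.0479×10^-8 rad/s.
Angle swept by the target during transfer: ω₂·t = 1.650 rad = 94.54°.
Arrival is 180° from departure on the ellipse, so φ = 180° − 94.54° = 85.5°.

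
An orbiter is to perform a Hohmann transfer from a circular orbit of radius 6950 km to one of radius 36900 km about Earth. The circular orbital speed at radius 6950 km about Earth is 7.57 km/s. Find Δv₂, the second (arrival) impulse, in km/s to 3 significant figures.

From the circular-orbit relation v² = μ/r at r = 6950 km: μ = v²r = (7.57)² × 6950 = 3.98269×10^5 km³/s².
Semi-major axis of the transfer orbit: a_t = (6950 + 36900)/2 = 21925 km.
On the circular orbit at r = 36900 km, v_c = √(μ/r) = 3.2853 km/s.
Vis-viva on the transfer ellipse at r = 36900 km gives v_t = √[μ(2/r − 1/a_t)] = 1.8497 km/s.
Δv₂ = |v_t − v_c| = |1.8497 − 3.2853| = 1.436 km/s.

Δv₂ = 1.44 km/s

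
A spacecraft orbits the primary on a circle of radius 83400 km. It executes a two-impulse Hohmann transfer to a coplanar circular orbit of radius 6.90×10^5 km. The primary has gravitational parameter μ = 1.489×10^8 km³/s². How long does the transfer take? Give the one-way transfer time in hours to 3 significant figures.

The Hohmann ellipse has a_t = (r₁ + r₂)/2 = 3.867×10^5 km.
Transfer time t = π√(a_t³/μ) = π√((3.867×10^5)³ / 1.489×10^8) = 61910 s.
Converting: 61910 s ÷ 3600 s/hour = 17.2 hours.

t = 17.2 hours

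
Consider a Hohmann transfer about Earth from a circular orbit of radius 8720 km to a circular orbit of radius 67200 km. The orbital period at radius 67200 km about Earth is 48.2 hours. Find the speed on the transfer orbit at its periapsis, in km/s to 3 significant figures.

From Kepler's third law T² = 4π²r³/μ at r = 67200 km, T = 48.2 hours = 48.2 × 3600 s = 1.7352×10^5 s: μ = 4π²r³/T² = 3.97895×10^5 km³/s².
Semi-major axis of the transfer orbit: a_t = (8720 + 67200)/2 = 37960 km.
The periapsis of the transfer ellipse is at r = 8720 km.
Applying v² = μ(2/r − 1/a_t): v = 8.988 km/s.

v = 8.99 km/s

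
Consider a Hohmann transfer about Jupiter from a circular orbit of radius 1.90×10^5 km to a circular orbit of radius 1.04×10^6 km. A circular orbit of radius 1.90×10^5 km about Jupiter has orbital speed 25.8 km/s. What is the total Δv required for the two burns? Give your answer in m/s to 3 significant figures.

From the circular-orbit relation v² = μ/r at r = 1.90×10^5 km: μ = v²r = (25.8)² × 1.90×10^5 = 1.26472×10^8 km³/s².
Semi-major axis of the transfer orbit: a_t = (1.900×10^5 + 1.040×10^6)/2 = 6.150×10^5 km.
At r₁ the circular-orbit speed is v₁ = √(μ/r₁) = 25.80 km/s.
On the transfer ellipse at r₁, v² = μ(2/r − 1/a) gives v_p = √[μ(2/r₁ − 1/a_t)] = 33.55 km/s.
First burn Δv₁ = |v_p − v₁| = 7.750 km/s.
Circular speed at r₂: v₂ = √(μ/r₂) = 11.0276 km/s.
Transfer-orbit speed at r₂: v_a = √[μ(2/r₂ − 1/a_t)] = 6.12942 km/s.
Second burn Δv₂ = |v₂ − v_a| = 4.898 km/s.
Δv = Δv₁ + Δv₂ = 7.750 + 4.898 = 12.65 km/s.

Δv = 12600 m/s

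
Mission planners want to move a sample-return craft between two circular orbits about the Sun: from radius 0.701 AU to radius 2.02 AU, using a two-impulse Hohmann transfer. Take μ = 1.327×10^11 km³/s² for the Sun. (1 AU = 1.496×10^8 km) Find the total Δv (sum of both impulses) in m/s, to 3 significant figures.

Δv = 13700 m/s

In km: r₁ = 0.701 × 1.496×10^8 = 1.048696×10^8 km; r₂ = 2.02 × 1.496×10^8 = 3.02192×10^8 km.
Transfer-ellipse semi-major axis a_t = (r₁ + r₂)/2 = (1.048696×10^8 + 3.02192×10^8)/2 = 2.035308×10^8 km.
Circular speed at r₁: v₁ = √(μ/r₁) = √(1.327×10^11/1.048696×10^8) = 35.572 km/s.
On the transfer ellipse at r₁, v² = μ(2/r − 1/a) gives v_p = √[μ(2/r₁ − 1/a_t)] = 43.345 km/s.
First burn Δv₁ = |v_p − v₁| = 7.773 km/s.
Circular speed at r₂: v₂ = √(μ/r₂) = 20.955 km/s.
Transfer-orbit speed at r₂: v_a = √[μ(2/r₂ − 1/a_t)] = 15.042 km/s.
Second burn Δv₂ = |v₂ − v_a| = 5.913 km/s.
Δv = Δv₁ + Δv₂ = 7.773 + 5.913 = 13.69 km/s.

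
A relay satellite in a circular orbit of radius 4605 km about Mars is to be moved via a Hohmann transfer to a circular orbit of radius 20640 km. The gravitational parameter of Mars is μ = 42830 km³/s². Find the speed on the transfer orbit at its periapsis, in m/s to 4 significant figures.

The Hohmann ellipse has a_t = (r₁ + r₂)/2 = 12622.5 km.
At periapsis, r = 4605 km.
Vis-viva: v = √[μ(2/r − 1/a_t)] = √[42830 × (2/4605 − 1/12622.5)] = 3.900 km/s.

v = 3900 m/s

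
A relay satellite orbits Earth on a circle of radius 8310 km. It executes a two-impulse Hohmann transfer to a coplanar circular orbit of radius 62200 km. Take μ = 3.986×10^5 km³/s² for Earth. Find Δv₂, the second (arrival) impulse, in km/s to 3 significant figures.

Semi-major axis of the transfer orbit: a_t = (8310 + 62200)/2 = 35255 km.
Circular speed at r = 62200 km: v_c = √(μ/r) = 2.531 km/s.
Transfer-orbit speed at the same r (vis-viva, a = a_t): v_t = √[μ(2/r − 1/a_t)] = 1.229 km/s.
Δv₂ = |v_t − v_c| = |1.229 − 2.531| = 1.302 km/s.

Δv₂ = 1.30 km/s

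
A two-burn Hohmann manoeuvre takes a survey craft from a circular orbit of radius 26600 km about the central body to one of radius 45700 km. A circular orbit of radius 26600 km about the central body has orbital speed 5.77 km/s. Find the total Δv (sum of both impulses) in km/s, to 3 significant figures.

Δv = 1.34 km/s

From the circular-orbit relation v² = μ/r at r = 26600 km: μ = v²r = (5.77)² × 26600 = 8.85591×10^5 km³/s².
The Hohmann ellipse has a_t = (r₁ + r₂)/2 = 36150 km.
Circular speed at r₁: v₁ = √(μ/r₁) = √(8.85591×10^5/26600) = 5.77000 km/s.
Transfer-orbit speed at r₁ (vis-viva): v_p = √[μ(2/r₁ − 1/a_t)] = 6.48754 km/s.
First burn Δv₁ = |v_p − v₁| = 0.71754 km/s.
Circular speed at r₂: v₂ = √(μ/r₂) = 4.402086 km/s.
Transfer-orbit speed at r₂: v_a = √[μ(2/r₂ − 1/a_t)] = 3.776115 km/s.
Second burn Δv₂ = |v₂ − v_a| = 0.62597 km/s.
Total Δv = Δv₁ + Δv₂ = 1.344 km/s.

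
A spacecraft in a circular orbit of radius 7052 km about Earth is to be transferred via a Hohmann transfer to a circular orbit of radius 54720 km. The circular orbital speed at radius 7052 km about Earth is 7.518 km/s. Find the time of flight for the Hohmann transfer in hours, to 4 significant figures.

t = 7.503 hours

From the circular-orbit relation v² = μ/r at r = 7052 km: μ = v²r = (7.518)² × 7052 = 3.98581×10^5 km³/s².
Semi-major axis of the transfer orbit: a_t = (7052 + 54720)/2 = 30886 km.
Half the transfer-orbit period gives t = π√(a_t³/μ) = 27010 s.
Converting: 27010 s ÷ 3600 s/hour = 7.503 hours.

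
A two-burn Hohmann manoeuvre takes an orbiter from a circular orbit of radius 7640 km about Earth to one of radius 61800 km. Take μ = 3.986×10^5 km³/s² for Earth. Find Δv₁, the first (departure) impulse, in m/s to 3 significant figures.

Transfer-ellipse semi-major axis a_t = (r₁ + r₂)/2 = (7640 + 61800)/2 = 34720 km.
Circular speed at r = 7640 km: v_c = √(μ/r) = 7.223 km/s.
Vis-viva on the transfer ellipse at r = 7640 km gives v_t = √[μ(2/r − 1/a_t)] = 9.637 km/s.
Δv₁ = |v_t − v_c| = |9.637 − 7.223| = 2.414 km/s.

Δv₁ = 2410 m/s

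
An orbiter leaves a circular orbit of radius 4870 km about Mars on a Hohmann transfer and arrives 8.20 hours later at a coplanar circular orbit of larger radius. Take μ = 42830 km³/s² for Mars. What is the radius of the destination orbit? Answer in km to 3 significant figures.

r₂ = 26300 km

Transfer time t = 8.20 hours = 29520 s, and t = π√(a_t³/μ).
So a_t = (μ t²/π²)^(1/3) = (42830 × (29520)² / π²)^(1/3) = 15580 km.
Since a_t = (r₁ + r₂)/2, r₂ = 2a_t − r₁ = 2×15580 − 4870 = 26290 km.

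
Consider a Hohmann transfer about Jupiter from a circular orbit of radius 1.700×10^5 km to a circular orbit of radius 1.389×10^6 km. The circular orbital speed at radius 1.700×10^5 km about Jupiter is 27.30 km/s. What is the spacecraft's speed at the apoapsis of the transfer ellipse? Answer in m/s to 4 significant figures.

From the circular-orbit relation v² = μ/r at r = 1.700×10^5 km: μ = v²r = (27.30)² × 1.700×10^5 = 1.26699×10^8 km³/s².
Semi-major axis of the transfer orbit: a_t = (1.700×10^5 + 1.389×10^6)/2 = 7.795×10^5 km.
The apoapsis of the transfer ellipse is at r = 1.389×10^6 km.
Vis-viva: v = √[μ(2/r − 1/a_t)] = √[1.26699×10^8 × (2/1.389×10^6 − 1/7.795×10^5)] = 4.460 km/s.

v = 4460 m/s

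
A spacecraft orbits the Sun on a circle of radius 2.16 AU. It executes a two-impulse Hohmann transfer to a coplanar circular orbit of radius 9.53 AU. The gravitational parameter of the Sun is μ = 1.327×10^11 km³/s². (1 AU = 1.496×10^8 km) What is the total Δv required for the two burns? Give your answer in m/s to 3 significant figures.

In km: r₁ = 2.16 × 1.496×10^8 = 3.23136×10^8 km; r₂ = 9.53 × 1.496×10^8 = 1.425688×10^9 km.
The Hohmann ellipse has a_t = (r₁ + r₂)/2 = 8.74412×10^8 km.
Circular speed at r₁: v₁ = √(μ/r₁) = √(1.327×10^11/3.23136×10^8) = 20.265 km/s.
Transfer-orbit speed at r₁ (vis-viva equation): v_p = √[μ(2/r₁ − 1/a_t)] = 25.876 km/s.
First burn Δv₁ = |v_p − v₁| = 5.611 km/s.
Circular speed at r₂: v₂ = √(μ/r₂) = 9.648 km/s.
Transfer-orbit speed at r₂: v_a = √[μ(2/r₂ − 1/a_t)] = 5.865 km/s.
Second burn Δv₂ = |v₂ − v_a| = 3.783 km/s.
Δv = Δv₁ + Δv₂ = 5.611 + 3.783 = 9.394 km/s.

Δv = 9390 m/s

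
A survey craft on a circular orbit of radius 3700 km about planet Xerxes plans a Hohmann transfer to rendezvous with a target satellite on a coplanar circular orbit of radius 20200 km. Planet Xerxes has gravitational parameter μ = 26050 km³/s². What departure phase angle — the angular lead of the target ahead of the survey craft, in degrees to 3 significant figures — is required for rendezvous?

φ = 98.1°

Transfer-ellipse semi-major axis a_t = (r₁ + r₂)/2 = (3700 + 20200)/2 = 11950 km.
The half-period of the transfer ellipse is t = π√(a_t³/μ) = 25427 s.
The target's mean motion on its circular orbit is ω₂ = √(μ/r₂³) = 5.6218×10^-5 rad/s.
Angle swept by the target during transfer: ω₂·t = 1.4295 rad = 81.90°.
The survey craft traverses 180° on the transfer ellipse, so the target must lead by 180° − 81.90° = 98.1°.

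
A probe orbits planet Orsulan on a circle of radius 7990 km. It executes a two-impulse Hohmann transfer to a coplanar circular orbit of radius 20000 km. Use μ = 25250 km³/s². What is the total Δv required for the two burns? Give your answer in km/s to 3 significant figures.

Semi-major axis of the transfer orbit: a_t = (7990 + 20000)/2 = 13995 km.
At r₁ the circular-orbit speed is v₁ = √(μ/r₁) = 1.777695 km/s.
On the transfer ellipse at r₁, v² = μ(2/r − 1/a) gives v_p = √[μ(2/r₁ − 1/a_t)] = 2.125132 km/s.
First burn Δv₁ = |v_p − v₁| = 0.34744 km/s.
At r₂, v₂ = √(μ/r₂) = 1.12361 km/s.
Transfer-orbit speed at r₂: v_a = √[μ(2/r₂ − 1/a_t)] = 0.848990 km/s.
Second burn Δv₂ = |v₂ − v_a| = 0.27462 km/s.
Total Δv = Δv₁ + Δv₂ = 0.6221 km/s.

Δv = 0.622 km/s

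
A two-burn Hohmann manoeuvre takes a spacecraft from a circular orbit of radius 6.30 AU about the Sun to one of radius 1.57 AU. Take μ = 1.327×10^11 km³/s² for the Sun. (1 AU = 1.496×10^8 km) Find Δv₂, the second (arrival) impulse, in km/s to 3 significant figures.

In km: r₁ = 6.30 × 1.496×10^8 = 9.4248×10^8 km; r₂ = 1.57 × 1.496×10^8 = 2.34872×10^8 km.
Semi-major axis of the transfer orbit: a_t = (9.4248×10^8 + 2.34872×10^8)/2 = 5.88676×10^8 km.
On the circular orbit at r = 2.34872×10^8 km, v_c = √(μ/r) = 23.7695 km/s.
Transfer-orbit speed at the same r (vis-viva, a = a_t): v_t = √[μ(2/r − 1/a_t)] = 30.0758 km/s.
Δv₂ = |v_t − v_c| = |30.0758 − 23.7695| = 6.306 km/s.

Δv₂ = 6.31 km/s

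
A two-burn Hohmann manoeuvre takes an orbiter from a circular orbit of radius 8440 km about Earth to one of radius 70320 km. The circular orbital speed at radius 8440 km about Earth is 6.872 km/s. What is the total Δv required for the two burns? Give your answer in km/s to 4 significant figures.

From the circular-orbit relation v² = μ/r at r = 8440 km: μ = v²r = (6.872)² × 8440 = 3.98574×10^5 km³/s².
Transfer-ellipse semi-major axis a_t = (r₁ + r₂)/2 = (8440 + 70320)/2 = 39380 km.
At r₁ the circular-orbit speed is v₁ = √(μ/r₁) = 6.872 km/s.
Transfer-orbit speed at r₁ (vis-viva equation): v_p = √[μ(2/r₁ − 1/a_t)] = 9.183 km/s.
First burn Δv₁ = |v_p − v₁| = 2.311 km/s.
Circular speed at r₂: v₂ = √(μ/r₂) = 2.381 km/s.
Transfer-orbit speed at r₂: v_a = √[μ(2/r₂ − 1/a_t)] = 1.102 km/s.
Second burn Δv₂ = |v₂ − v_a| = 1.279 km/s.
Total Δv = Δv₁ + Δv₂ = 3.590 km/s.

Δv = 3.590 km/s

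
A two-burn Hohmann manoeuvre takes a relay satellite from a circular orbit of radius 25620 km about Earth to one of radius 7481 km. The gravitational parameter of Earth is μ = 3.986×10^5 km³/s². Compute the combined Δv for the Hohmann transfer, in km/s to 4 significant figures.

Δv = 3.075 km/s

Transfer-ellipse semi-major axis a_t = (r₁ + r₂)/2 = (25620 + 7481)/2 = 16550.5 km.
At r₁ the circular-orbit speed is v₁ = √(μ/r₁) = 3.944383 km/s.
Transfer-orbit speed at r₁ (vis-viva equation): v_a = √[μ(2/r₁ − 1/a_t)] = 2.651877 km/s.
First burn Δv₁ = |v_a − v₁| = 1.293 km/s.
At r₂, v₂ = √(μ/r₂) = 7.2994 km/s.
Transfer-orbit speed at r₂: v_p = √[μ(2/r₂ − 1/a_t)] = 9.0818 km/s.
Second burn Δv₂ = |v₂ − v_p| = 1.782 km/s.
Total Δv = Δv₁ + Δv₂ = 3.075 km/s.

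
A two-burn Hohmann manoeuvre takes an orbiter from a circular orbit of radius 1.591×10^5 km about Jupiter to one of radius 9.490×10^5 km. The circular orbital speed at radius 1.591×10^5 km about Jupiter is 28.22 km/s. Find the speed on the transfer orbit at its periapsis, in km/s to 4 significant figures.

v = 36.93 km/s

From the circular-orbit relation v² = μ/r at r = 1.591×10^5 km: μ = v²r = (28.22)² × 1.591×10^5 = 1.26702×10^8 km³/s².
Semi-major axis of the transfer orbit: a_t = (1.591×10^5 + 9.490×10^5)/2 = 5.5405×10^5 km.
At periapsis, r = 1.591×10^5 km.
Vis-viva: v = √[μ(2/r − 1/a_t)] = √[1.26702×10^8 × (2/1.591×10^5 − 1/5.5405×10^5)] = 36.93 km/s.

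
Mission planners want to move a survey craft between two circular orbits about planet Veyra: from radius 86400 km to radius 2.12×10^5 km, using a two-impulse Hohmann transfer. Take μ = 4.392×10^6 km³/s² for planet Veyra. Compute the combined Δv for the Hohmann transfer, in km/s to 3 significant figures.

Semi-major axis of the transfer orbit: a_t = (86400 + 2.120×10^5)/2 = 1.492×10^5 km.
At r₁ the circular-orbit speed is v₁ = √(μ/r₁) = 7.130 km/s.
On the transfer ellipse at r₁, v² = μ(2/r − 1/a) gives v_p = √[μ(2/r₁ − 1/a_t)] = 8.499 km/s.
First burn Δv₁ = |v_p − v₁| = 1.369 km/s.
At r₂, v₂ = √(μ/r₂) = 4.552 km/s.
Transfer-orbit speed at r₂: v_a = √[μ(2/r₂ − 1/a_t)] = 3.464 km/s.
Second burn Δv₂ = |v₂ − v_a| = 1.088 km/s.
Total Δv = Δv₁ + Δv₂ = 2.457 km/s.

Δv = 2.46 km/s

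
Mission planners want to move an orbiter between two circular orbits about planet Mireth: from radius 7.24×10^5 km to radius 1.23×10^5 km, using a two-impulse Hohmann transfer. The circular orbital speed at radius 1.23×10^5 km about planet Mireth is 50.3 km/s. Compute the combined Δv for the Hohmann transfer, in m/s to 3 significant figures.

From the circular-orbit relation v² = μ/r at r = 1.23×10^5 km: μ = v²r = (50.3)² × 1.23×10^5 = 3.11201×10^8 km³/s².
The Hohmann ellipse has a_t = (r₁ + r₂)/2 = 4.235×10^5 km.
At r₁ the circular-orbit speed is v₁ = √(μ/r₁) = 20.732 km/s.
On the transfer ellipse at r₁, vis-viva equation gives v_a = √[μ(2/r₁ − 1/a_t)] = 11.173 km/s.
First burn Δv₁ = |v_a − v₁| = 9.559 km/s.
Circular speed at r₂: v₂ = √(μ/r₂) = 50.30 km/s.
Transfer-orbit speed at r₂: v_p = √[μ(2/r₂ − 1/a_t)] = 65.77 km/s.
Second burn Δv₂ = |v₂ − v_p| = 15.47 km/s.
Total Δv = Δv₁ + Δv₂ = 25.03 km/s.

Δv = 25000 m/s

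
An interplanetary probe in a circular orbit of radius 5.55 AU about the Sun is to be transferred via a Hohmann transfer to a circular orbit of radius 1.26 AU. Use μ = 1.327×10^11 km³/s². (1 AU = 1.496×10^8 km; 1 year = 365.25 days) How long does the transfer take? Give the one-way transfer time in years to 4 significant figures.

In km: r₁ = 5.55 × 1.496×10^8 = 8.3028×10^8 km; r₂ = 1.26 × 1.496×10^8 = 1.88496×10^8 km.
Transfer-ellipse semi-major axis a_t = (r₁ + r₂)/2 = (8.3028×10^8 + 1.88496×10^8)/2 = 5.09388×10^8 km.
Transfer time t = π√(a_t³/μ) = π√((5.09388×10^8)³ / 1.327×10^11) = 9.915×10^7 s.
Converting: 9.915×10^7 s ÷ 3.15576×10^7 s/year (365.25 × 86400) = 3.142 years.

t = 3.142 years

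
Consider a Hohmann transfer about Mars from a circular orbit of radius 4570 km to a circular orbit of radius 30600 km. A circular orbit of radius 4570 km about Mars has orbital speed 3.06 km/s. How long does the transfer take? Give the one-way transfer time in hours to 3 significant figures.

t = 9.84 hours

From the circular-orbit relation v² = μ/r at r = 4570 km: μ = v²r = (3.06)² × 4570 = 42791.7 km³/s².
Semi-major axis of the transfer orbit: a_t = (4570 + 30600)/2 = 17585 km.
Half the transfer-orbit period gives t = π√(a_t³/μ) = 35410 s.
Converting: 35410 s ÷ 3600 s/hour = 9.84 hours.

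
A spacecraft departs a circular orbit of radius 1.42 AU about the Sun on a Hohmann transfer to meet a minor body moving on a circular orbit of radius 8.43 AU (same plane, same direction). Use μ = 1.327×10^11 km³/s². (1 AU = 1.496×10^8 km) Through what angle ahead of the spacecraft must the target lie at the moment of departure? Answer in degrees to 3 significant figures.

In km: r₁ = 1.42 × 1.496×10^8 = 2.12432×10^8 km; r₂ = 8.43 × 1.496×10^8 = 1.261128×10^9 km.
Semi-major axis of the transfer orbit: a_t = (2.12432×10^8 + 1.261128×10^9)/2 = 7.3678×10^8 km.
The half-period of the transfer ellipse is t = π√(a_t³/μ) = 1.7247×10^8 s.
The target's mean motion on its circular orbit is ω₂ = √(μ/r₂³) = 8.1339×10^-9 rad/s.
Angle swept by the target during transfer: ω₂·t = 1.4029 rad = 80.38°.
Arrival is 180° from departure on the ellipse, so φ = 180° − 80.38° = 99.6°.

φ = 99.6°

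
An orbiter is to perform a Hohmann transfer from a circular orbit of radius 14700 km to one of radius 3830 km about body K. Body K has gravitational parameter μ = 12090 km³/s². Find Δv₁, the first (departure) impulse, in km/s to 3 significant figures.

Δv₁ = 0.324 km/s

Transfer-ellipse semi-major axis a_t = (r₁ + r₂)/2 = (14700 + 3830)/2 = 9265 km.
On the circular orbit at r = 14700 km, v_c = √(μ/r) = 0.9069 km/s.
Vis-viva on the transfer ellipse at r = 14700 km gives v_t = √[μ(2/r − 1/a_t)] = 0.5831 km/s.
Δv₁ = |v_t − v_c| = |0.5831 − 0.9069| = 0.3238 km/s.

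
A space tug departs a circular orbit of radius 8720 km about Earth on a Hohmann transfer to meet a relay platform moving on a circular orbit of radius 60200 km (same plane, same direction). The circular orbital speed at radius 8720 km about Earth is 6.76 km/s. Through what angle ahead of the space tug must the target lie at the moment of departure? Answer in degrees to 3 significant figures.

φ = 102°

From the circular-orbit relation v² = μ/r at r = 8720 km: μ = v²r = (6.76)² × 8720 = 3.98483×10^5 km³/s².
Transfer-ellipse semi-major axis a_t = (r₁ + r₂)/2 = (8720 + 60200)/2 = 34460 km.
The half-period of the transfer ellipse is t = π√(a_t³/μ) = 31836 s.
Target angular speed ω₂ = √(μ/r₂³) = 4.2738×10^-5 rad/s.
Angle swept by the target during transfer: ω₂·t = 1.3606 rad = 77.96°.
The space tug traverses 180° on the transfer ellipse, so the target must lead by 180° − 77.96° = 102°.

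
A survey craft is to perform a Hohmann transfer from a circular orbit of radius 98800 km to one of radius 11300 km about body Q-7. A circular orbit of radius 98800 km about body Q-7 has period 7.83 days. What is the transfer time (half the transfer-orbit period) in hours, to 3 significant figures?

From Kepler's third law T² = 4π²r³/μ at r = 98800 km, T = 7.83 days = 7.83 × 86400 s = 6.76512×10^5 s: μ = 4π²r³/T² = 83191.6 km³/s².
Semi-major axis of the transfer orbit: a_t = (98800 + 11300)/2 = 55050 km.
Transfer time t = π√(a_t³/μ) = π√((55050)³ / 83191.6) = 1.407×10^5 s.
Converting: 1.407×10^5 s ÷ 3600 s/hour = 39.1 hours.

t = 39.1 hours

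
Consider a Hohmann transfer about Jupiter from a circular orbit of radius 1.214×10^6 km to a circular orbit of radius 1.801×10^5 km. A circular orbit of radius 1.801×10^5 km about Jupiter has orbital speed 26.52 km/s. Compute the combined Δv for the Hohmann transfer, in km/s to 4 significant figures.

From the circular-orbit relation v² = μ/r at r = 1.801×10^5 km: μ = v²r = (26.52)² × 1.801×10^5 = 1.26666×10^8 km³/s².
The Hohmann ellipse has a_t = (r₁ + r₂)/2 = 6.9705×10^5 km.
At r₁ the circular-orbit speed is v₁ = √(μ/r₁) = 10.2146 km/s.
Transfer-orbit speed at r₁ (vis-viva equation): v_a = √[μ(2/r₁ − 1/a_t)] = 5.19213 km/s.
First burn Δv₁ = |v_a − v₁| = 5.022 km/s.
At r₂, v₂ = √(μ/r₂) = 26.520 km/s.
Transfer-orbit speed at r₂: v_p = √[μ(2/r₂ − 1/a_t)] = 34.999 km/s.
Second burn Δv₂ = |v₂ − v_p| = 8.479 km/s.
Total Δv = Δv₁ + Δv₂ = 13.50 km/s.

Δv = 13.50 km/s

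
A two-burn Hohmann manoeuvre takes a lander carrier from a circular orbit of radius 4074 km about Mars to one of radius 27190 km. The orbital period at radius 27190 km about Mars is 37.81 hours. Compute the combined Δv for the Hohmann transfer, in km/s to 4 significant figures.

Δv = 1.648 km/s

From Kepler's third law T² = 4π²r³/μ at r = 27190 km, T = 37.81 hours = 37.81 × 3600 s = 1.36116×10^5 s: μ = 4π²r³/T² = 42832.1 km³/s².
Transfer-ellipse semi-major axis a_t = (r₁ + r₂)/2 = (4074 + 27190)/2 = 15632 km.
Circular speed at r₁: v₁ = √(μ/r₁) = √(42832.1/4074) = 3.242 km/s.
On the transfer ellipse at r₁, vis-viva gives v_p = √[μ(2/r₁ − 1/a_t)] = 4.276 km/s.
First burn Δv₁ = |v_p − v₁| = 1.034 km/s.
At r₂, v₂ = √(μ/r₂) = 1.2551 km/s.
Transfer-orbit speed at r₂: v_a = √[μ(2/r₂ − 1/a_t)] = 0.64074 km/s.
Second burn Δv₂ = |v₂ − v_a| = 0.6144 km/s.
Δv = Δv₁ + Δv₂ = 1.034 + 0.6144 = 1.648 km/s.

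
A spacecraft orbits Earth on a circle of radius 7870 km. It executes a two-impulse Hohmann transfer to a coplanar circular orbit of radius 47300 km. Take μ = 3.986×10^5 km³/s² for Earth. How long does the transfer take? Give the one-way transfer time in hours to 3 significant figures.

t = 6.33 hours

The Hohmann ellipse has a_t = (r₁ + r₂)/2 = 27585 km.
Transfer time t = π√(a_t³/μ) = π√((27585)³ / 3.986×10^5) = 22800 s.
Converting: 22800 s ÷ 3600 s/hour = 6.33 hours.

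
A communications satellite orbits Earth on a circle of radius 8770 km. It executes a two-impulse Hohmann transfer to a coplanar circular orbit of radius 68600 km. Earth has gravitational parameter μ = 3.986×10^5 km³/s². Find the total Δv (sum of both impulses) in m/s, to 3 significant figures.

Δv = 3500 m/s

Semi-major axis of the transfer orbit: a_t = (8770 + 68600)/2 = 38685 km.
Circular speed at r₁: v₁ = √(μ/r₁) = √(3.986×10^5/8770) = 6.742 km/s.
Transfer-orbit speed at r₁ (vis-viva equation): v_p = √[μ(2/r₁ − 1/a_t)] = 8.978 km/s.
First burn Δv₁ = |v_p − v₁| = 2.236 km/s.
Circular speed at r₂: v₂ = √(μ/r₂) = 2.4105 km/s.
Transfer-orbit speed at r₂: v_a = √[μ(2/r₂ − 1/a_t)] = 1.1477 km/s.
Second burn Δv₂ = |v₂ − v_a| = 1.263 km/s.
Δv = Δv₁ + Δv₂ = 2.236 + 1.263 = 3.499 km/s.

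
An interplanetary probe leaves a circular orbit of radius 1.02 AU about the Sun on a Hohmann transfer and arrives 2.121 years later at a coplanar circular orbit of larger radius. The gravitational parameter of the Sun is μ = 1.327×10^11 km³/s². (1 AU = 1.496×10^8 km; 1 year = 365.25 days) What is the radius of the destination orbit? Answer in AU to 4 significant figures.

In km: r₁ = 1.02 × 1.496×10^8 = 1.52592×10^8 km.
Transfer time t = 2.121 years × 365.25 × 86400 s = 6.69336696×10^7 s, and t = π√(a_t³/μ).
So a_t = (μ t²/π²)^(1/3) = (1.327×10^11 × (6.69336696×10^7)² / π²)^(1/3) = 3.9200×10^8 km.
Since a_t = (r₁ + r₂)/2, r₂ = 2a_t − r₁ = 2×3.9200×10^8 − 1.52592×10^8 = 6.31408×10^8 km.
In AU: r₂ = 6.31408×10^8 / 1.496×10^8 = 4.221 AU.

r₂ = 4.221 AU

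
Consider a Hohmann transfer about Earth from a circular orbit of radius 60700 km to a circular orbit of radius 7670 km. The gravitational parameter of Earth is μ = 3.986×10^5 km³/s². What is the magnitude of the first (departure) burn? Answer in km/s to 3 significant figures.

Transfer-ellipse semi-major axis a_t = (r₁ + r₂)/2 = (60700 + 7670)/2 = 34185 km.
Circular speed at r = 60700 km: v_c = √(μ/r) = 2.563 km/s.
Vis-viva on the transfer ellipse at r = 60700 km gives v_t = √[μ(2/r − 1/a_t)] = 1.214 km/s.
Δv₁ = |v_t − v_c| = |1.214 − 2.563| = 1.349 km/s.

Δv₁ = 1.35 km/s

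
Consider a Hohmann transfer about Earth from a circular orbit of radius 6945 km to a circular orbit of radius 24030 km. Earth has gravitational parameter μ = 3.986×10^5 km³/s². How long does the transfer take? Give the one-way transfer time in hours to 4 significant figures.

t = 2.664 hours

The Hohmann ellipse has a_t = (r₁ + r₂)/2 = 15487.5 km.
Transfer time t = π√(a_t³/μ) = π√((15487.5)³ / 3.986×10^5) = 9591 s.
Converting: 9591 s ÷ 3600 s/hour = 2.664 hours.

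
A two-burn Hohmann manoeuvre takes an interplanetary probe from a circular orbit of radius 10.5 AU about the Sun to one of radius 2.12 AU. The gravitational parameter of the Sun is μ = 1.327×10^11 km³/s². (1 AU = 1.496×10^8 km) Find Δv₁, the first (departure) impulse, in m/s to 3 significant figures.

Δv₁ = 3860 m/s

In km: r₁ = 10.5 × 1.496×10^8 = 1.5708×10^9 km; r₂ = 2.12 × 1.496×10^8 = 3.17152×10^8 km.
The Hohmann ellipse has a_t = (r₁ + r₂)/2 = 9.43976×10^8 km.
Circular speed at r = 1.5708×10^9 km: v_c = √(μ/r) = 9.1913 km/s.
Vis-viva on the transfer ellipse at r = 1.5708×10^9 km gives v_t = √[μ(2/r − 1/a_t)] = 5.3276 km/s.
Δv₁ = |v_t − v_c| = |5.3276 − 9.1913| = 3.864 km/s.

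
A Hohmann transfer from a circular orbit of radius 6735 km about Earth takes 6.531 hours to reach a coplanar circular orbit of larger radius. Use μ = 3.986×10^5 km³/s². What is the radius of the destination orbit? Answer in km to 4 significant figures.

r₂ = 49580 km

Transfer time t = 6.531 hours = 23511.6 s, and t = π√(a_t³/μ).
So a_t = (μ t²/π²)^(1/3) = (3.986×10^5 × (23511.6)² / π²)^(1/3) = 28158 km.
Since a_t = (r₁ + r₂)/2, r₂ = 2a_t − r₁ = 2×28158 − 6735 = 49581 km.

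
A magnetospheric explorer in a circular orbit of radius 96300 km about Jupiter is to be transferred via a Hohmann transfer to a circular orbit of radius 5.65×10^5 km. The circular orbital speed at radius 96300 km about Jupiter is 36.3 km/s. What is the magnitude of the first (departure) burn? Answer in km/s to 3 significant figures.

Δv₁ = 11.2 km/s

From the circular-orbit relation v² = μ/r at r = 96300 km: μ = v²r = (36.3)² × 96300 = 1.26894×10^8 km³/s².
The Hohmann ellipse has a_t = (r₁ + r₂)/2 = 3.3065×10^5 km.
On the circular orbit at r = 96300 km, v_c = √(μ/r) = 36.30 km/s.
Transfer-orbit speed at the same r (vis-viva, a = a_t): v_t = √[μ(2/r − 1/a_t)] = 47.45 km/s.
Δv₁ = |v_t − v_c| = |47.45 − 36.30| = 11.15 km/s.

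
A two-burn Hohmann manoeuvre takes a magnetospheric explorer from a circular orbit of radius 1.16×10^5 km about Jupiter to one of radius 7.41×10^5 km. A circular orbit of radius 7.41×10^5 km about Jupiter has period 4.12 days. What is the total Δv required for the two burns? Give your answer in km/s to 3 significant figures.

From Kepler's third law T² = 4π²r³/μ at r = 7.41×10^5 km, T = 4.12 days = 4.12 × 86400 s = 3.55968×10^5 s: μ = 4π²r³/T² = 1.26763×10^8 km³/s².
The Hohmann ellipse has a_t = (r₁ + r₂)/2 = 4.285×10^5 km.
Circular speed at r₁: v₁ = √(μ/r₁) = √(1.26763×10^8/1.160×10^5) = 33.057 km/s.
On the transfer ellipse at r₁, vis-viva equation gives v_p = √[μ(2/r₁ − 1/a_t)] = 43.471 km/s.
First burn Δv₁ = |v_p − v₁| = 10.414 km/s.
At r₂, v₂ = √(μ/r₂) = 13.0794 km/s.
Transfer-orbit speed at r₂: v_a = √[μ(2/r₂ − 1/a_t)] = 6.80520 km/s.
Second burn Δv₂ = |v₂ − v_a| = 6.2742 km/s.
Δv = Δv₁ + Δv₂ = 10.414 + 6.2742 = 16.69 km/s.

Δv = 16.7 km/s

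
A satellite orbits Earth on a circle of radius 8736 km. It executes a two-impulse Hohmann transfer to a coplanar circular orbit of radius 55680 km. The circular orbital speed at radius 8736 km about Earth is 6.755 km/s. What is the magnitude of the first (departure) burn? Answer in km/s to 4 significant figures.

From the circular-orbit relation v² = μ/r at r = 8736 km: μ = v²r = (6.755)² × 8736 = 3.98624×10^5 km³/s².
Semi-major axis of the transfer orbit: a_t = (8736 + 55680)/2 = 32208 km.
Circular speed at r = 8736 km: v_c = √(μ/r) = 6.755 km/s.
Vis-viva on the transfer ellipse at r = 8736 km gives v_t = √[μ(2/r − 1/a_t)] = 8.882 km/s.
Δv₁ = |v_t − v_c| = |8.882 − 6.755| = 2.127 km/s.

Δv₁ = 2.127 km/s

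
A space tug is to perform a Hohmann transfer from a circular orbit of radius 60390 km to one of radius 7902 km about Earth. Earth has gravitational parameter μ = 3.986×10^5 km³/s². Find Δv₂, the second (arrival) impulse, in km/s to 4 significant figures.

Transfer-ellipse semi-major axis a_t = (r₁ + r₂)/2 = (60390 + 7902)/2 = 34146 km.
Circular speed at r = 7902 km: v_c = √(μ/r) = 7.102 km/s.
Vis-viva on the transfer ellipse at r = 7902 km gives v_t = √[μ(2/r − 1/a_t)] = 9.445 km/s.
Δv₂ = |v_t − v_c| = |9.445 − 7.102| = 2.343 km/s.

Δv₂ = 2.343 km/s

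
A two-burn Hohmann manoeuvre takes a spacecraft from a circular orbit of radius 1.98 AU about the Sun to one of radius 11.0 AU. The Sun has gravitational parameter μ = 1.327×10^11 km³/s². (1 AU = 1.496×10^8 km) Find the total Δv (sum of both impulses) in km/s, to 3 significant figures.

In km: r₁ = 1.98 × 1.496×10^8 = 2.96208×10^8 km; r₂ = 11.0 × 1.496×10^8 = 1.6456×10^9 km.
The Hohmann ellipse has a_t = (r₁ + r₂)/2 = 9.70904×10^8 km.
At r₁ the circular-orbit speed is v₁ = √(μ/r₁) = 21.17 km/s.
On the transfer ellipse at r₁, vis-viva gives v_p = √[μ(2/r₁ − 1/a_t)] = 27.56 km/s.
First burn Δv₁ = |v_p − v₁| = 6.390 km/s.
Circular speed at r₂: v₂ = √(μ/r₂) = 8.980 km/s.
Transfer-orbit speed at r₂: v_a = √[μ(2/r₂ − 1/a_t)] = 4.960 km/s.
Second burn Δv₂ = |v₂ − v_a| = 4.020 km/s.
Total Δv = Δv₁ + Δv₂ = 10.41 km/s.

Δv = 10.4 km/s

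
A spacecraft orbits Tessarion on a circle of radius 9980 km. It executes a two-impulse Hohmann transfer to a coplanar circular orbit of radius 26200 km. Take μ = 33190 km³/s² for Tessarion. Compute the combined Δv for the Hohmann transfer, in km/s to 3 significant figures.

The Hohmann ellipse has a_t = (r₁ + r₂)/2 = 18090 km.
Circular speed at r₁: v₁ = √(μ/r₁) = √(33190/9980) = 1.8236368 km/s.
On the transfer ellipse at r₁, vis-viva gives v_p = √[μ(2/r₁ − 1/a_t)] = 2.1946725 km/s.
First burn Δv₁ = |v_p − v₁| = 0.37104 km/s.
At r₂, v₂ = √(μ/r₂) = 1.12552 km/s.
Transfer-orbit speed at r₂: v_a = √[μ(2/r₂ − 1/a_t)] = 0.835986 km/s.
Second burn Δv₂ = |v₂ − v_a| = 0.28953 km/s.
Δv = Δv₁ + Δv₂ = 0.37104 + 0.28953 = 0.6606 km/s.

Δv = 0.661 km/s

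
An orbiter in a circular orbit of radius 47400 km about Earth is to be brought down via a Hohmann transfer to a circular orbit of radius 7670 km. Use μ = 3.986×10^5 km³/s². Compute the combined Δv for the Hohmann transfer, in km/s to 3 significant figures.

Δv = 3.62 km/s

Transfer-ellipse semi-major axis a_t = (r₁ + r₂)/2 = (47400 + 7670)/2 = 27535 km.
Circular speed at r₁: v₁ = √(μ/r₁) = √(3.986×10^5/47400) = 2.8999 km/s.
Transfer-orbit speed at r₁ (v² = μ(2/r − 1/a)): v_a = √[μ(2/r₁ − 1/a_t)] = 1.5305 km/s.
First burn Δv₁ = |v_a − v₁| = 1.3694 km/s.
At r₂, v₂ = √(μ/r₂) = 7.2089 km/s.
Transfer-orbit speed at r₂: v_p = √[μ(2/r₂ − 1/a_t)] = 9.4584 km/s.
Second burn Δv₂ = |v₂ − v_p| = 2.2495 km/s.
Δv = Δv₁ + Δv₂ = 1.3694 + 2.2495 = 3.619 km/s.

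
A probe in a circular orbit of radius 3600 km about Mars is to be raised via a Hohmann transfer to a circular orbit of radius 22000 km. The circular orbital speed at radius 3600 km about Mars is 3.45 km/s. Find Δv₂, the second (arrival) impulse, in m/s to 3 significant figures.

From the circular-orbit relation v² = μ/r at r = 3600 km: μ = v²r = (3.45)² × 3600 = 42849.0 km³/s².
Transfer-ellipse semi-major axis a_t = (r₁ + r₂)/2 = (3600 + 22000)/2 = 12800 km.
On the circular orbit at r = 22000 km, v_c = √(μ/r) = 1.3956 km/s.
Vis-viva on the transfer ellipse at r = 22000 km gives v_t = √[μ(2/r − 1/a_t)] = 0.74013 km/s.
Δv₂ = |v_t − v_c| = |0.74013 − 1.3956| = 0.6555 km/s.

Δv₂ = 655 m/s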